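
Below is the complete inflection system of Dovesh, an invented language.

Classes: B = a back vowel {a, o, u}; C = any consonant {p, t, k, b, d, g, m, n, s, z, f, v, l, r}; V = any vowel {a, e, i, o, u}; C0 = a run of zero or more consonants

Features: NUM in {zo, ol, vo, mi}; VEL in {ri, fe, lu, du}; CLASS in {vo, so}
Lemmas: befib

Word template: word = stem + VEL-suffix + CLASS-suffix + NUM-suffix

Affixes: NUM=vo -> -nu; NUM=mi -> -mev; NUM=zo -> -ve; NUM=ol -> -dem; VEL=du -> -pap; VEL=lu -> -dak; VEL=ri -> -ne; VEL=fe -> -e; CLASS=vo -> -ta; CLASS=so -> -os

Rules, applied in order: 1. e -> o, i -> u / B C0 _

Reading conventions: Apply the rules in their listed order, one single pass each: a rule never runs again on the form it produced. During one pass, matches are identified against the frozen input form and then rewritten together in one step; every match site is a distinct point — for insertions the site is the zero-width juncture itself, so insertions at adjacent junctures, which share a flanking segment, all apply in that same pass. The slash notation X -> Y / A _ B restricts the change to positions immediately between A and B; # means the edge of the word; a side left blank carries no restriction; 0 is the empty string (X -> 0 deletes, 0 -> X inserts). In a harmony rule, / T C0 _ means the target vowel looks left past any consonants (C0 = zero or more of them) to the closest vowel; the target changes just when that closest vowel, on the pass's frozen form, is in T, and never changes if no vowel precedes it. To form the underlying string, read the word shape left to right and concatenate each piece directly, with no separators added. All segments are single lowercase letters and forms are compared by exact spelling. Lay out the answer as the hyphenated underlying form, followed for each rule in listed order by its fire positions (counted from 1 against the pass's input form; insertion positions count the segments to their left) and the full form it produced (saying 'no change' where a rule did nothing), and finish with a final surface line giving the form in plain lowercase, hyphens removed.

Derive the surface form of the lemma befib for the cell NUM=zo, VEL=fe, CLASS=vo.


underlying: befib-e-ta-ve
1. e -> o, i -> u / B C0 _: fires at position(s) 10: befibetavo
surface: befibetavo


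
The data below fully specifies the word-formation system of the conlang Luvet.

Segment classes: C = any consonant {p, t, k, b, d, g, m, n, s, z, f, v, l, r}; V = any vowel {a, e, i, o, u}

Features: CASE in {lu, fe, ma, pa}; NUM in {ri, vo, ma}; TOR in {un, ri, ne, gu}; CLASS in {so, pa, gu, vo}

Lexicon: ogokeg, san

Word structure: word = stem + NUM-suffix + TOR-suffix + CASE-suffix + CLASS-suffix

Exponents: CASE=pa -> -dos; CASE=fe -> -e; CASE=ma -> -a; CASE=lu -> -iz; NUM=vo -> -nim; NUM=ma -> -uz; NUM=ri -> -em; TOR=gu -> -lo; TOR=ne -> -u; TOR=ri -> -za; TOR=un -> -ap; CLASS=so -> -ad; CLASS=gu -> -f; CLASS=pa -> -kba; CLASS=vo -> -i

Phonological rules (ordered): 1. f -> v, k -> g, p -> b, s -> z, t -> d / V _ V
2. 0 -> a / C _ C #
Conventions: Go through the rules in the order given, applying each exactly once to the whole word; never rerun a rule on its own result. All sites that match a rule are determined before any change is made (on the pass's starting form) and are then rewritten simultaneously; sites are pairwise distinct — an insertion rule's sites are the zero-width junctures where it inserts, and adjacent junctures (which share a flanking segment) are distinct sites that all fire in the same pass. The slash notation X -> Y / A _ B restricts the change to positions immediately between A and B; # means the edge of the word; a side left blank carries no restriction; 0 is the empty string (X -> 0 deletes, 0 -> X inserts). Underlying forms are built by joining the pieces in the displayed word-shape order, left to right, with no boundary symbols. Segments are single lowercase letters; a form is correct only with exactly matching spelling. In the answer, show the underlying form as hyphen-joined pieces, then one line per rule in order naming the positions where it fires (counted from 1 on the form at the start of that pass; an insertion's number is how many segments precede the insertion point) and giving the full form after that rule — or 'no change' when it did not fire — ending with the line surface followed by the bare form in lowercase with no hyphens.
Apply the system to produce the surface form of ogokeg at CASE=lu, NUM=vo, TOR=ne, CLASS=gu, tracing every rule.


underlying: ogokeg-nim-u-iz-f
1. f -> v, k -> g, p -> b, s -> z, t -> d / V _ V: fires at position(s) 4: ogogegnimuizf
2. 0 -> a / C _ C #: inserts after position(s) 12: ogogegnimuizaf
surface: ogogegnimuizaf


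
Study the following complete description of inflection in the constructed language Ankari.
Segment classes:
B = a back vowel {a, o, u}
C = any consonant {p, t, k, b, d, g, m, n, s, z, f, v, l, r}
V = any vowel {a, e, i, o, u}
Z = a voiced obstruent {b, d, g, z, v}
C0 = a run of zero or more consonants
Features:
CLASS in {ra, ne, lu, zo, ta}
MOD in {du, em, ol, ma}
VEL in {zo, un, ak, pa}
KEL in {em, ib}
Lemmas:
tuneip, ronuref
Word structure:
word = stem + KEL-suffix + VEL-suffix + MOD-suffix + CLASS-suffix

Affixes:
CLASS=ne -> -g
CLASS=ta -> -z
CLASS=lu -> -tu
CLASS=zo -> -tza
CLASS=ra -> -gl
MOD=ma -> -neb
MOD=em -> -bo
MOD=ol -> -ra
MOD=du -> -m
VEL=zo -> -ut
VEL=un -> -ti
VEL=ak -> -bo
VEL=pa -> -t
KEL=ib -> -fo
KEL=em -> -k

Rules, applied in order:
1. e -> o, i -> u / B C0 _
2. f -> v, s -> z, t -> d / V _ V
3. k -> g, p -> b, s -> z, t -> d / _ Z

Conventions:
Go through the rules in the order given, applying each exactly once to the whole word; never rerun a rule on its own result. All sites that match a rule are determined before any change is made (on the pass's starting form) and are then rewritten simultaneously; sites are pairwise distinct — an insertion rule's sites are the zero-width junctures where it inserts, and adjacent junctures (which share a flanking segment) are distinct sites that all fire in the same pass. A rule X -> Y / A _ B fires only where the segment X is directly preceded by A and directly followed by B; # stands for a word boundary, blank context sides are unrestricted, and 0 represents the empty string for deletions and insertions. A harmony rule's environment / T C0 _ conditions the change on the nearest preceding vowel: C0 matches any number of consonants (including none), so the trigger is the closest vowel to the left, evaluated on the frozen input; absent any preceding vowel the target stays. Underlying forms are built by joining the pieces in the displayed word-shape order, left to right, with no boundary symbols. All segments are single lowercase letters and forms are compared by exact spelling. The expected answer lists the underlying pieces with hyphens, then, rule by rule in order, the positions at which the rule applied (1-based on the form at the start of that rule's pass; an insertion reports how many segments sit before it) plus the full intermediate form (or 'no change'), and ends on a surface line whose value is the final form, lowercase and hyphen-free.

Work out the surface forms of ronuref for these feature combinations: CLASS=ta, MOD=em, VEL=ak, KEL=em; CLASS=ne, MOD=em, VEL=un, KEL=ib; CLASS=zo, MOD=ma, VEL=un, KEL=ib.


cell CLASS=ta, MOD=em, VEL=ak, KEL=em:
underlying: ronuref-k-bo-bo-z
1. e -> o, i -> u / B C0 _: fires at position(s) 6: ronurofkboboz
2. f -> v, s -> z, t -> d / V _ V: no change
3. k -> g, p -> b, s -> z, t -> d / _ Z: fires at position(s) 8: ronurofgboboz
surface: ronurofgboboz

cell CLASS=ne, MOD=em, VEL=un, KEL=ib:
underlying: ronuref-fo-ti-bo-g
1. e -> o, i -> u / B C0 _: fires at position(s) 6, 11: ronuroffotubog
2. f -> v, s -> z, t -> d / V _ V: fires at position(s) 10: ronuroffodubog
3. k -> g, p -> b, s -> z, t -> d / _ Z: no change
surface: ronuroffodubog

cell CLASS=zo, MOD=ma, VEL=un, KEL=ib:
underlying: ronuref-fo-ti-neb-tza
1. e -> o, i -> u / B C0 _: fires at position(s) 6, 11: ronuroffotunebtza
2. f -> v, s -> z, t -> d / V _ V: fires at position(s) 10: ronuroffodunebtza
3. k -> g, p -> b, s -> z, t -> d / _ Z: fires at position(s) 15: ronuroffodunebdza
surface: ronuroffodunebdza


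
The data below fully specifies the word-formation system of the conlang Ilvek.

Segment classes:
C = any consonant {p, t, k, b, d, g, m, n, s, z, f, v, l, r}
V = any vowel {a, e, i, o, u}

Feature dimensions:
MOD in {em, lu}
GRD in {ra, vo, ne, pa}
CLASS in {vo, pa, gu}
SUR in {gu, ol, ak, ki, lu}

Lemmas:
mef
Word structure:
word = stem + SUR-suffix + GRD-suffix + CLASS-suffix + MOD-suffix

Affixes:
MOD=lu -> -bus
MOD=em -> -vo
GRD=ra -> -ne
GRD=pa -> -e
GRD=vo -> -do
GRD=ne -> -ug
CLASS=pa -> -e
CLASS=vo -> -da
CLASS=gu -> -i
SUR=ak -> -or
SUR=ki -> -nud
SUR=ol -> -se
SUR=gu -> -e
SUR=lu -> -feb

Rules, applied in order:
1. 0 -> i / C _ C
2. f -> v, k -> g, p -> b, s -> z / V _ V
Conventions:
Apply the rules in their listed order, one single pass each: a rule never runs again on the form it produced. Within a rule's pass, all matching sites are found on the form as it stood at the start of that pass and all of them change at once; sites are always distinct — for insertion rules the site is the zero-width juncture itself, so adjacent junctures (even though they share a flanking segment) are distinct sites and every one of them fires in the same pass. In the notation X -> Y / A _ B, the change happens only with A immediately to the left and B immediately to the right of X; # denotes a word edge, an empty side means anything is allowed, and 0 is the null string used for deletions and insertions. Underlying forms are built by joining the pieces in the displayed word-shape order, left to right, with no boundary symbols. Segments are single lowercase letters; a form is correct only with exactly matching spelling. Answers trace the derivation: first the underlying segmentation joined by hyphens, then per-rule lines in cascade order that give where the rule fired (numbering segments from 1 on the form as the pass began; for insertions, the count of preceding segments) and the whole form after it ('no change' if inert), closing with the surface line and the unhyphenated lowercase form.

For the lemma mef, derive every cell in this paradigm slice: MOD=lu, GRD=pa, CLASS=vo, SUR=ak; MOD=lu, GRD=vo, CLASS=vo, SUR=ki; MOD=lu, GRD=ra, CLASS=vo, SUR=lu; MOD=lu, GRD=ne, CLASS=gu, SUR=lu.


cell MOD=lu, GRD=pa, CLASS=vo, SUR=ak:
underlying: mef-or-e-da-bus
1. 0 -> i / C _ C: no change
2. f -> v, k -> g, p -> b, s -> z / V _ V: fires at position(s) 3: mevoredabus
surface: mevoredabus

cell MOD=lu, GRD=vo, CLASS=vo, SUR=ki:
underlying: mef-nud-do-da-bus
1. 0 -> i / C _ C: inserts after position(s) 3, 6: mefinudidodabus
2. f -> v, k -> g, p -> b, s -> z / V _ V: fires at position(s) 3: mevinudidodabus
surface: mevinudidodabus

cell MOD=lu, GRD=ra, CLASS=vo, SUR=lu:
underlying: mef-feb-ne-da-bus
1. 0 -> i / C _ C: inserts after position(s) 3, 6: mefifebinedabus
2. f -> v, k -> g, p -> b, s -> z / V _ V: fires at position(s) 3, 5: mevivebinedabus
surface: mevivebinedabus

cell MOD=lu, GRD=ne, CLASS=gu, SUR=lu:
underlying: mef-feb-ug-i-bus
1. 0 -> i / C _ C: inserts after position(s) 3: mefifebugibus
2. f -> v, k -> g, p -> b, s -> z / V _ V: fires at position(s) 3, 5: mevivebugibus
surface: mevivebugibus


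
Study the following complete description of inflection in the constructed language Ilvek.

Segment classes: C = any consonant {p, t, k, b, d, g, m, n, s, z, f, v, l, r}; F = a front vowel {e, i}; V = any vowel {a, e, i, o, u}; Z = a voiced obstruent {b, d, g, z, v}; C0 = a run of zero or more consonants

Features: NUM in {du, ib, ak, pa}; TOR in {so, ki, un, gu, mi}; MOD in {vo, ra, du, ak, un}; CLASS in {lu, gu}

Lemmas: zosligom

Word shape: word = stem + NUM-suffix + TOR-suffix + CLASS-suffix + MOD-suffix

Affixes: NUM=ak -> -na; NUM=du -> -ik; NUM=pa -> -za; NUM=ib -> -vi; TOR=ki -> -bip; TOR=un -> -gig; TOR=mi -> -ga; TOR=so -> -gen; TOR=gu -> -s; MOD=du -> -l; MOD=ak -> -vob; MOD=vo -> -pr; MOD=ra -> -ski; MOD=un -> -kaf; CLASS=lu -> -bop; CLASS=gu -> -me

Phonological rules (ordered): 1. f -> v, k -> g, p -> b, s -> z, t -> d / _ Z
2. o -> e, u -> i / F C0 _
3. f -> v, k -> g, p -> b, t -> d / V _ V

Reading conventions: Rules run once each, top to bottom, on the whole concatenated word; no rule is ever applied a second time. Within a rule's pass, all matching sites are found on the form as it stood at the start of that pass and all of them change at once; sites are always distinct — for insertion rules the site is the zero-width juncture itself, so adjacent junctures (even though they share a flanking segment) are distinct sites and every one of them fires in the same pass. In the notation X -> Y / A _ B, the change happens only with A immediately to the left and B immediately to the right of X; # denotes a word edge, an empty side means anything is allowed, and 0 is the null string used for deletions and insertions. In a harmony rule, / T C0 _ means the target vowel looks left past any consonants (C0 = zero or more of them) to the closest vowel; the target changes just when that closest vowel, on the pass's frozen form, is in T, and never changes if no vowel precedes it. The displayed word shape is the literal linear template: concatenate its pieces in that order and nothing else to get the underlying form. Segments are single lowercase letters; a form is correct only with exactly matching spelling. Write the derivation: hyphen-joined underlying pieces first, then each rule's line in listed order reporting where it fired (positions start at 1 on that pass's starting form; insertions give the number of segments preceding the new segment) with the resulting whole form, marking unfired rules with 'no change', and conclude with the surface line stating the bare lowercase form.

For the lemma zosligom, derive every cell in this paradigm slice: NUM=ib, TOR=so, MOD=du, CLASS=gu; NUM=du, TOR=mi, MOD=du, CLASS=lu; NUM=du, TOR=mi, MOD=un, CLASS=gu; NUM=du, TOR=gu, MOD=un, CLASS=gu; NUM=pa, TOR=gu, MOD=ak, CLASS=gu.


cell NUM=ib, TOR=so, MOD=du, CLASS=gu:
underlying: zosligom-vi-gen-me-l
1. f -> v, k -> g, p -> b, s -> z, t -> d / _ Z: no change
2. o -> e, u -> i / F C0 _: fires at position(s) 7: zosligemvigenmel
3. f -> v, k -> g, p -> b, t -> d / V _ V: no change
surface: zosligemvigenmel

cell NUM=du, TOR=mi, MOD=du, CLASS=lu:
underlying: zosligom-ik-ga-bop-l
1. f -> v, k -> g, p -> b, s -> z, t -> d / _ Z: fires at position(s) 10: zosligomiggabopl
2. o -> e, u -> i / F C0 _: fires at position(s) 7: zosligemiggabopl
3. f -> v, k -> g, p -> b, t -> d / V _ V: no change
surface: zosligemiggabopl

cell NUM=du, TOR=mi, MOD=un, CLASS=gu:
underlying: zosligom-ik-ga-me-kaf
1. f -> v, k -> g, p -> b, s -> z, t -> d / _ Z: fires at position(s) 10: zosligomiggamekaf
2. o -> e, u -> i / F C0 _: fires at position(s) 7: zosligemiggamekaf
3. f -> v, k -> g, p -> b, t -> d / V _ V: fires at position(s) 15: zosligemiggamegaf
surface: zosligemiggamegaf

cell NUM=du, TOR=gu, MOD=un, CLASS=gu:
underlying: zosligom-ik-s-me-kaf
1. f -> v, k -> g, p -> b, s -> z, t -> d / _ Z: no change
2. o -> e, u -> i / F C0 _: fires at position(s) 7: zosligemiksmekaf
3. f -> v, k -> g, p -> b, t -> d / V _ V: fires at position(s) 14: zosligemiksmegaf
surface: zosligemiksmegaf

cell NUM=pa, TOR=gu, MOD=ak, CLASS=gu:
underlying: zosligom-za-s-me-vob
1. f -> v, k -> g, p -> b, s -> z, t -> d / _ Z: no change
2. o -> e, u -> i / F C0 _: fires at position(s) 7, 15: zosligemzasmeveb
3. f -> v, k -> g, p -> b, t -> d / V _ V: no change
surface: zosligemzasmeveb


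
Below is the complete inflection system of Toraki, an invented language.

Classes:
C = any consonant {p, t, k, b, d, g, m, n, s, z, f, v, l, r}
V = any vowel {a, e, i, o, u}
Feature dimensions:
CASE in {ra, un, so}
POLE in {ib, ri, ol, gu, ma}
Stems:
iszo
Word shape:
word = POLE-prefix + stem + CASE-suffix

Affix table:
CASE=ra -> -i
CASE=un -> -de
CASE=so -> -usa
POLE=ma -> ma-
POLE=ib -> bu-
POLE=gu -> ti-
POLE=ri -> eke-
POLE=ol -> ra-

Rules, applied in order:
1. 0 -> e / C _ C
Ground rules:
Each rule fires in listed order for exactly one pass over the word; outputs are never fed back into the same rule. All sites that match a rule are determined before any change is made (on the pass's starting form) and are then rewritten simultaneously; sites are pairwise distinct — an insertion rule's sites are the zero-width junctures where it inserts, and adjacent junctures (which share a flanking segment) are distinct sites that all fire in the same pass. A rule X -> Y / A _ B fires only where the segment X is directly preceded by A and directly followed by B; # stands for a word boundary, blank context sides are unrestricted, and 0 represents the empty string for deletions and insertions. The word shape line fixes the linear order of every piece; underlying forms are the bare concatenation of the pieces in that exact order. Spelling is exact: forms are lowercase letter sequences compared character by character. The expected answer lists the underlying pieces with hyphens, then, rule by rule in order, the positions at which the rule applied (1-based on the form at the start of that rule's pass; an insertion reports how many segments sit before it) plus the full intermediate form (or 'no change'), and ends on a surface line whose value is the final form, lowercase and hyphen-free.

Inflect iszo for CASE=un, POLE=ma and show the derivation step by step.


underlying: ma-iszo-de
1. 0 -> e / C _ C: inserts after position(s) 4: maisezode
surface: maisezode


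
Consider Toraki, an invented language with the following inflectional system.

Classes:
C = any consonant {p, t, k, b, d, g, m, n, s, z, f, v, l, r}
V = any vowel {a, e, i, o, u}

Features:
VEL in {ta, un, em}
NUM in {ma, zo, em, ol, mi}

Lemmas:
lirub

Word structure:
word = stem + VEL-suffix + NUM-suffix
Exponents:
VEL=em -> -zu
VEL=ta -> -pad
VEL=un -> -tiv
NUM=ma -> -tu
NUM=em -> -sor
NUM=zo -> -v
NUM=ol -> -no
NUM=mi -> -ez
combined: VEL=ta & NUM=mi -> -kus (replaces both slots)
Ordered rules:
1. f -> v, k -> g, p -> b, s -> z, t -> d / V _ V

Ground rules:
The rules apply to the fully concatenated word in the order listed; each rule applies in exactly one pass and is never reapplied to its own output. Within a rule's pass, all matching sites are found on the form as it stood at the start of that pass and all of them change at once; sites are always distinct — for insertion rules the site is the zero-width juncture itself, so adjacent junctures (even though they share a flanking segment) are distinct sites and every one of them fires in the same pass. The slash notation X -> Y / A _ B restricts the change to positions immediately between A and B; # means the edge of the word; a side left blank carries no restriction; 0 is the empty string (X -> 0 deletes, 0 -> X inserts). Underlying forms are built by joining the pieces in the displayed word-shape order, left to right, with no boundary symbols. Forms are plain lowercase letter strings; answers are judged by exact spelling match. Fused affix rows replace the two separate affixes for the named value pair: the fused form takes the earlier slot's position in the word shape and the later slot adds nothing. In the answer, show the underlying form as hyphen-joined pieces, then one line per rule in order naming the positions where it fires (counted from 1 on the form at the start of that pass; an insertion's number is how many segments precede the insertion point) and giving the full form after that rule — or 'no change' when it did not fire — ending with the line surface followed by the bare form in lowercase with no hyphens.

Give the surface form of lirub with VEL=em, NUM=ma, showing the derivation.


underlying: lirub-zu-tu
1. f -> v, k -> g, p -> b, s -> z, t -> d / V _ V: fires at position(s) 8: lirubzudu
surface: lirubzudu


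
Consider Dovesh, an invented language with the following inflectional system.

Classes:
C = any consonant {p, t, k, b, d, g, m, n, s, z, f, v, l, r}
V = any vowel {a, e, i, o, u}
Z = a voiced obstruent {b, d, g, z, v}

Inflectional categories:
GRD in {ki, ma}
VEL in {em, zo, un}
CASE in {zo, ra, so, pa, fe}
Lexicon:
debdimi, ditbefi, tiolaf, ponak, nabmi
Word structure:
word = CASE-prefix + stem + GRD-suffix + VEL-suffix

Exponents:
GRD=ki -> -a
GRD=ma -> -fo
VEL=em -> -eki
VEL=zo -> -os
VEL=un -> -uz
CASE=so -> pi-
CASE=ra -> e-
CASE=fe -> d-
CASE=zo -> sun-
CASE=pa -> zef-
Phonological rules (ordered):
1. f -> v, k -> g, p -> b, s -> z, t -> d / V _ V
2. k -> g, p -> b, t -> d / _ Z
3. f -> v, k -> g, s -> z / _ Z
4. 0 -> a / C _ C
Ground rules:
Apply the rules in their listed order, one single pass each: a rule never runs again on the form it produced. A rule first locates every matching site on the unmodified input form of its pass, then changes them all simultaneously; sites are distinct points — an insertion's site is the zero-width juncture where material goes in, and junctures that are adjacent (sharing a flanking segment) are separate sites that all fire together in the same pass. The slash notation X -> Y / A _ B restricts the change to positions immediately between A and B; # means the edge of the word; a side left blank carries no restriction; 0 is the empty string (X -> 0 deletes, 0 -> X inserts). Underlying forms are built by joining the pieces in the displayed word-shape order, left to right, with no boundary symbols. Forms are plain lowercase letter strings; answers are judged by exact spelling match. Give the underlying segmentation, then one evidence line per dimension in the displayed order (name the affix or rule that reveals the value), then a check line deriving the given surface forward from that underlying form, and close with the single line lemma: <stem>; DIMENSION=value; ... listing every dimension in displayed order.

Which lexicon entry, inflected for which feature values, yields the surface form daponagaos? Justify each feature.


underlying: d-ponak-a-os
GRD=ki - signalled by the affix -a
VEL=zo - signalled by the affix -os
CASE=fe - signalled by the affix d-
check: dponakaos -> dponagaos -> dponagaos -> dponagaos -> daponagaos
lemma: ponak; GRD=ki; VEL=zo; CASE=fe


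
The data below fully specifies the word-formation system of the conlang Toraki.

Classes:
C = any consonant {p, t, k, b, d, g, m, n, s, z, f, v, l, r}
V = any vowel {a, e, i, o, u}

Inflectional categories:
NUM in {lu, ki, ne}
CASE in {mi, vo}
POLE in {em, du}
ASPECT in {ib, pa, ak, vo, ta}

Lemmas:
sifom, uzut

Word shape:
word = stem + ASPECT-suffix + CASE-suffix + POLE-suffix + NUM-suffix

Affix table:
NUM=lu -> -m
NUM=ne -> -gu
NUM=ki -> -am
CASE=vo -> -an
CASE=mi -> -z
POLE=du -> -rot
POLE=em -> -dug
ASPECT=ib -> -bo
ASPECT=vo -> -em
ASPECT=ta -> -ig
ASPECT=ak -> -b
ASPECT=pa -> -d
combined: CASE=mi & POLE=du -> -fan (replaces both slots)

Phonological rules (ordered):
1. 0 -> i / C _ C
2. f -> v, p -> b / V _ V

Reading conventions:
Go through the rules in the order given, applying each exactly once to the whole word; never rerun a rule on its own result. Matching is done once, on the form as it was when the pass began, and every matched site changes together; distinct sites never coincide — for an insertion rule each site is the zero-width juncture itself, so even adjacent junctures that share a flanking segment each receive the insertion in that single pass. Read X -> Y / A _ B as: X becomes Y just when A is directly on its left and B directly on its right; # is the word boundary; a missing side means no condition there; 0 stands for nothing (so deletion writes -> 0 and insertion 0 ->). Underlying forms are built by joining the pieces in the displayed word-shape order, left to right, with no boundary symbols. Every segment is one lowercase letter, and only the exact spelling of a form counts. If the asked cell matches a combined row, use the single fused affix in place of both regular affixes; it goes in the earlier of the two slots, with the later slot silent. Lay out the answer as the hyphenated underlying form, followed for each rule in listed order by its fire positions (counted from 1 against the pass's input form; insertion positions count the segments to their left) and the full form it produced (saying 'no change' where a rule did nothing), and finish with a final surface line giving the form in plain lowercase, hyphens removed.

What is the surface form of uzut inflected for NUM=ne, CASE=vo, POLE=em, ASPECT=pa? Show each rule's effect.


underlying: uzut-d-an-dug-gu
1. 0 -> i / C _ C: inserts after position(s) 4, 7, 10: uzutidanidugigu
2. f -> v, p -> b / V _ V: no change
surface: uzutidanidugigu


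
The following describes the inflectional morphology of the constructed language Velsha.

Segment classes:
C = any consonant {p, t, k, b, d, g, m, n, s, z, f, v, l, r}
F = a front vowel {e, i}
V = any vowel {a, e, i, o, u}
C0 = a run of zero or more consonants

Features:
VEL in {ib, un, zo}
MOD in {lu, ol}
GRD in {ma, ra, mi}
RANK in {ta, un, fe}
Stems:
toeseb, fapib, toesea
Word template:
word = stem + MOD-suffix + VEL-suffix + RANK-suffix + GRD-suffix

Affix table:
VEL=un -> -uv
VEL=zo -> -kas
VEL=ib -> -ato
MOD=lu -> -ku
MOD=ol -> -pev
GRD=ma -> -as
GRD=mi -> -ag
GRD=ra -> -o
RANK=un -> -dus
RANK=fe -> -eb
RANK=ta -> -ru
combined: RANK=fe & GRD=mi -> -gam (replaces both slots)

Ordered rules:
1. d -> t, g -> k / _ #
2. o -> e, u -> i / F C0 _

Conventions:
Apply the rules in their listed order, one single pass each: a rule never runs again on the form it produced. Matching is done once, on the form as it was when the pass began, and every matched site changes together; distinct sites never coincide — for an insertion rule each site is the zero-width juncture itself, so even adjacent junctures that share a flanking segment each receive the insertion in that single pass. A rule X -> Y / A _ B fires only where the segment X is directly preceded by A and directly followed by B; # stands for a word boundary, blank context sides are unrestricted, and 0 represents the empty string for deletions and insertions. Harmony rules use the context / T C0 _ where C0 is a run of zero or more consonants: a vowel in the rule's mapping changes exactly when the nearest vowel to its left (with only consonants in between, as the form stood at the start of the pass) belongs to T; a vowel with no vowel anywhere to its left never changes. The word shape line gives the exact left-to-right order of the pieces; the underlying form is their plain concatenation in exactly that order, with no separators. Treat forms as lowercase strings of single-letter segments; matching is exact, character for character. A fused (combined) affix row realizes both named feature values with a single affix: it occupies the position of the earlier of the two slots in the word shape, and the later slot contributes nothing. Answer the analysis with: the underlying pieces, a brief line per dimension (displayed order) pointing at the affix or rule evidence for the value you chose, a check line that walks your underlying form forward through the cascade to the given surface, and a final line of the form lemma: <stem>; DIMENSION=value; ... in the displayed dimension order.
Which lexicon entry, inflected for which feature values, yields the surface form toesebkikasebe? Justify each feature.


underlying: toeseb-ku-kas-eb-o
VEL=zo - signalled by the affix -kas
MOD=lu - signalled by the affix -ku
GRD=ra - signalled by the affix -o
RANK=fe - signalled by the affix -eb
check: toesebkukasebo -> toesebkukasebo -> toesebkikasebe
lemma: toeseb; VEL=zo; MOD=lu; GRD=ra; RANK=fe


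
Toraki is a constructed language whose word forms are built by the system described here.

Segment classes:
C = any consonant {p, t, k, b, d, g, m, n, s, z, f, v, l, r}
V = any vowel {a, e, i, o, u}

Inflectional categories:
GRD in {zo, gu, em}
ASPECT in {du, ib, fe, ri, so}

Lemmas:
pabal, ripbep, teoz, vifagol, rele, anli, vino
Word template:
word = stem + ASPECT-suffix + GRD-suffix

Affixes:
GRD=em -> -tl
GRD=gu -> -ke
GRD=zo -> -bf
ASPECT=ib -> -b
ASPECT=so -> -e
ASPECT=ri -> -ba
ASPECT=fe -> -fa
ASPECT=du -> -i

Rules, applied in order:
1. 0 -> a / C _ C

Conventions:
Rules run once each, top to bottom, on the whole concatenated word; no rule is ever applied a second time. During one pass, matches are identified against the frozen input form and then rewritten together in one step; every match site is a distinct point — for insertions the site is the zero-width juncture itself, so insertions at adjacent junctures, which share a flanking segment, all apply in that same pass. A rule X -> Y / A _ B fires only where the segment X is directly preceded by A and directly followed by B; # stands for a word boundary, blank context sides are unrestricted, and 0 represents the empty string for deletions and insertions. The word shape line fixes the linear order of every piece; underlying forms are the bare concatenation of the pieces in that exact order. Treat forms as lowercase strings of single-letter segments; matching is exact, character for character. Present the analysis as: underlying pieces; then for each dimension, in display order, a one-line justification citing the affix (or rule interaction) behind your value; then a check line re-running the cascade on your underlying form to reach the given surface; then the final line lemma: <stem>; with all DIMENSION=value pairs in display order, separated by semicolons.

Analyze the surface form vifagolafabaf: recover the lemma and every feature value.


underlying: vifagol-fa-bf
GRD=zo - signalled by the affix -bf
ASPECT=fe - signalled by the affix -fa
check: vifagolfabf -> vifagolafabaf
lemma: vifagol; GRD=zo; ASPECT=fe


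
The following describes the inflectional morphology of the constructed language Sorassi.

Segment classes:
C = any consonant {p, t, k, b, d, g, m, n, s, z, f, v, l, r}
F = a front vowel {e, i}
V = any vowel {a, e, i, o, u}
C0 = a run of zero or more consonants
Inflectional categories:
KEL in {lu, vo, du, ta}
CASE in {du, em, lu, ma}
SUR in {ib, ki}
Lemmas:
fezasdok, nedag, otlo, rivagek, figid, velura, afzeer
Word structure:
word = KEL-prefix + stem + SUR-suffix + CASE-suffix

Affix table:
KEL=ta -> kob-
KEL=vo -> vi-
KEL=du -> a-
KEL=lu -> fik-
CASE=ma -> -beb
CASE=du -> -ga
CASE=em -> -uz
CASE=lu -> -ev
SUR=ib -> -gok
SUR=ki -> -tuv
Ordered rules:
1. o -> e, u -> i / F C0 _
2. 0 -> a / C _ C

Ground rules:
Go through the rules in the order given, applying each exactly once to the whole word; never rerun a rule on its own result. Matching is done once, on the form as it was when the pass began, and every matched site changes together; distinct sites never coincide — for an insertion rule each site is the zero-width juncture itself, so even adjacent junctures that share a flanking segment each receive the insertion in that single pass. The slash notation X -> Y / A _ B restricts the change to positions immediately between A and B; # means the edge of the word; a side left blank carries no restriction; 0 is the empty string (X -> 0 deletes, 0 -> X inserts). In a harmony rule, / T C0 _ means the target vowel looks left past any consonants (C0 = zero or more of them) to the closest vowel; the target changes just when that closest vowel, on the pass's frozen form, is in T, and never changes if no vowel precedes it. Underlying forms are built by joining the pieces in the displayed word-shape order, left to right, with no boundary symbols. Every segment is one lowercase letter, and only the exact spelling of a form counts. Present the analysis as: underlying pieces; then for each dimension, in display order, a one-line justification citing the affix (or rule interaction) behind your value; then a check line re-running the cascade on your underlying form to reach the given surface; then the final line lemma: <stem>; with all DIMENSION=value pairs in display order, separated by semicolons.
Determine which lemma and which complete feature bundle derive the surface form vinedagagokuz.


underlying: vi-nedag-gok-uz
KEL=vo - signalled by the affix vi-
CASE=em - signalled by the affix -uz
SUR=ib - signalled by the affix -gok
check: vinedaggokuz -> vinedaggokuz -> vinedagagokuz
lemma: nedag; KEL=vo; CASE=em; SUR=ib


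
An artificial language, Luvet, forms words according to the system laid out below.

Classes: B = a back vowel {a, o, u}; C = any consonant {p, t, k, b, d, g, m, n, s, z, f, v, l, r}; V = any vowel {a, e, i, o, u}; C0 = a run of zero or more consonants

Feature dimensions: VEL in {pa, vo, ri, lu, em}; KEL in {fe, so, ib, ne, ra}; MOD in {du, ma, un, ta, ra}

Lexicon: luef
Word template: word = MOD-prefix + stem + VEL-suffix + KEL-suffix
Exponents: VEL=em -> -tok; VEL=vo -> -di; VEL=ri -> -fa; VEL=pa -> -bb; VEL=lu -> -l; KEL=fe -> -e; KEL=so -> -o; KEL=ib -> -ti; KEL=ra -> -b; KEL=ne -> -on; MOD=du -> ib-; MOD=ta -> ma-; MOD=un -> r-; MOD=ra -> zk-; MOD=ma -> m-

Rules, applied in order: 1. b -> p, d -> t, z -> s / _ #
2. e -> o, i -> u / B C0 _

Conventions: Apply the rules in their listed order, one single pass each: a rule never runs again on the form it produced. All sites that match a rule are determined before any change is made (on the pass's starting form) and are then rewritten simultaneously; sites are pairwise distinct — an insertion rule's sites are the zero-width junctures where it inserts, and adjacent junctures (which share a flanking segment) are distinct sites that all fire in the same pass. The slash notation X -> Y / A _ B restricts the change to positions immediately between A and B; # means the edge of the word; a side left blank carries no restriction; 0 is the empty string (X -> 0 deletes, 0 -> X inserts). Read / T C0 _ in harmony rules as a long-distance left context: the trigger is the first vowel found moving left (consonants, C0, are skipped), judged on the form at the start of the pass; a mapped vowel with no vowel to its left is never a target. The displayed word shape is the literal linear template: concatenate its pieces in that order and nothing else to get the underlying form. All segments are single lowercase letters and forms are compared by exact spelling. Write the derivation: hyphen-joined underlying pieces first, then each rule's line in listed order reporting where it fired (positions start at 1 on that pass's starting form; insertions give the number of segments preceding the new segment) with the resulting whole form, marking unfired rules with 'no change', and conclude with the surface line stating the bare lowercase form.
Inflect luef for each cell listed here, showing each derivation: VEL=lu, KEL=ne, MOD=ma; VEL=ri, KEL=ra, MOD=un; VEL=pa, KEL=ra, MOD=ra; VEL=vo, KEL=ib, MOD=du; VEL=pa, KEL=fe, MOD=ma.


cell VEL=lu, KEL=ne, MOD=ma:
underlying: m-luef-l-on
1. b -> p, d -> t, z -> s / _ #: no change
2. e -> o, i -> u / B C0 _: fires at position(s) 4: mluoflon
surface: mluoflon

cell VEL=ri, KEL=ra, MOD=un:
underlying: r-luef-fa-b
1. b -> p, d -> t, z -> s / _ #: fires at position(s) 8: rlueffap
2. e -> o, i -> u / B C0 _: fires at position(s) 4: rluoffap
surface: rluoffap

cell VEL=pa, KEL=ra, MOD=ra:
underlying: zk-luef-bb-b
1. b -> p, d -> t, z -> s / _ #: fires at position(s) 9: zkluefbbp
2. e -> o, i -> u / B C0 _: fires at position(s) 5: zkluofbbp
surface: zkluofbbp

cell VEL=vo, KEL=ib, MOD=du:
underlying: ib-luef-di-ti
1. b -> p, d -> t, z -> s / _ #: no change
2. e -> o, i -> u / B C0 _: fires at position(s) 5: ibluofditi
surface: ibluofditi

cell VEL=pa, KEL=fe, MOD=ma:
underlying: m-luef-bb-e
1. b -> p, d -> t, z -> s / _ #: no change
2. e -> o, i -> u / B C0 _: fires at position(s) 4: mluofbbe
surface: mluofbbe


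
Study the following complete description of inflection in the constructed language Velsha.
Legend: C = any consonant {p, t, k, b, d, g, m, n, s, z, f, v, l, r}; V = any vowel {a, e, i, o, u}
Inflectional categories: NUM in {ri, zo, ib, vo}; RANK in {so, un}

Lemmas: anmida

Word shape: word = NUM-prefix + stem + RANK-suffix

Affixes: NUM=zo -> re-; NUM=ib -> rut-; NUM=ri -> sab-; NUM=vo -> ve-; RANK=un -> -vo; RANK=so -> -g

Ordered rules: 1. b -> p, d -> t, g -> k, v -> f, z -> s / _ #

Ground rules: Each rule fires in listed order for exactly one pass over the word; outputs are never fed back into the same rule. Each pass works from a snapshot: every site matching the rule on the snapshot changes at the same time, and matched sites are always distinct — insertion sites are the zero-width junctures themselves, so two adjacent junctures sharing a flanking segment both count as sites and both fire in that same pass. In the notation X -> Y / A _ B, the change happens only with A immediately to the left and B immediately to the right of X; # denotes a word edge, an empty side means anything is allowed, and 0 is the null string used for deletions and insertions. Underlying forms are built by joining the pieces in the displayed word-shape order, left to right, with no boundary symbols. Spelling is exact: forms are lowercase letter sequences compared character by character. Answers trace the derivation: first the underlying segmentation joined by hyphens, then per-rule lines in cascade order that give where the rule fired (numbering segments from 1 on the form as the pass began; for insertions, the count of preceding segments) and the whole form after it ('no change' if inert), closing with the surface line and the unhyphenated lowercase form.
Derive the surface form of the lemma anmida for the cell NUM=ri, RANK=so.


underlying: sab-anmida-g
1. b -> p, d -> t, g -> k, v -> f, z -> s / _ #: fires at position(s) 10: sabanmidak
surface: sabanmidak


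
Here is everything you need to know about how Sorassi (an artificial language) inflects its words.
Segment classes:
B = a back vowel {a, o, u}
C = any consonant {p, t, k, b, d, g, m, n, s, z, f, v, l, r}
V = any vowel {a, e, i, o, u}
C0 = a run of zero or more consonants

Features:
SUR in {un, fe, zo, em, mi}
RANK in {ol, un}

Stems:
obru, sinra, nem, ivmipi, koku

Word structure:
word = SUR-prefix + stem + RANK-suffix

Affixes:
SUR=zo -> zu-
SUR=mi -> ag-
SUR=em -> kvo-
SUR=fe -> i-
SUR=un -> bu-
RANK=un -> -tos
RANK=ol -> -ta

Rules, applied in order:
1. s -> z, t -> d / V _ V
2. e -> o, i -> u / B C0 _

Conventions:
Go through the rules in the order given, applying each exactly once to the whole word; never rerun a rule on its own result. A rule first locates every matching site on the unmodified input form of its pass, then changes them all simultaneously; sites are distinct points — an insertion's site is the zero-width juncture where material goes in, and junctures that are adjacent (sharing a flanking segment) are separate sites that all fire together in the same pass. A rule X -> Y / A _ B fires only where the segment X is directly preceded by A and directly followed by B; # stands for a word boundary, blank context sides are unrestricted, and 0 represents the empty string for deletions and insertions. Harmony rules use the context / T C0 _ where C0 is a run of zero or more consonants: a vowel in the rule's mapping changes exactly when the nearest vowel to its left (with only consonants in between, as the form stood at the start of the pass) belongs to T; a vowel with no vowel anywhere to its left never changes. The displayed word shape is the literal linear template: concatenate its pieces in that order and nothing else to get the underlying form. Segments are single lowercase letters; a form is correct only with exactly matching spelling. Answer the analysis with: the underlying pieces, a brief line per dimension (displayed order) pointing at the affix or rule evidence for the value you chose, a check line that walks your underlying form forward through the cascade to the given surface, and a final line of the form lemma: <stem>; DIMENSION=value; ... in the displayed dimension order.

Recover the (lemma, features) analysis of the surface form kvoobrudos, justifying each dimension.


underlying: kvo-obru-tos
SUR=em - signalled by the affix kvo-
RANK=un - signalled by the affix -tos
check: kvoobrutos -> kvoobrudos -> kvoobrudos
lemma: obru; SUR=em; RANK=un


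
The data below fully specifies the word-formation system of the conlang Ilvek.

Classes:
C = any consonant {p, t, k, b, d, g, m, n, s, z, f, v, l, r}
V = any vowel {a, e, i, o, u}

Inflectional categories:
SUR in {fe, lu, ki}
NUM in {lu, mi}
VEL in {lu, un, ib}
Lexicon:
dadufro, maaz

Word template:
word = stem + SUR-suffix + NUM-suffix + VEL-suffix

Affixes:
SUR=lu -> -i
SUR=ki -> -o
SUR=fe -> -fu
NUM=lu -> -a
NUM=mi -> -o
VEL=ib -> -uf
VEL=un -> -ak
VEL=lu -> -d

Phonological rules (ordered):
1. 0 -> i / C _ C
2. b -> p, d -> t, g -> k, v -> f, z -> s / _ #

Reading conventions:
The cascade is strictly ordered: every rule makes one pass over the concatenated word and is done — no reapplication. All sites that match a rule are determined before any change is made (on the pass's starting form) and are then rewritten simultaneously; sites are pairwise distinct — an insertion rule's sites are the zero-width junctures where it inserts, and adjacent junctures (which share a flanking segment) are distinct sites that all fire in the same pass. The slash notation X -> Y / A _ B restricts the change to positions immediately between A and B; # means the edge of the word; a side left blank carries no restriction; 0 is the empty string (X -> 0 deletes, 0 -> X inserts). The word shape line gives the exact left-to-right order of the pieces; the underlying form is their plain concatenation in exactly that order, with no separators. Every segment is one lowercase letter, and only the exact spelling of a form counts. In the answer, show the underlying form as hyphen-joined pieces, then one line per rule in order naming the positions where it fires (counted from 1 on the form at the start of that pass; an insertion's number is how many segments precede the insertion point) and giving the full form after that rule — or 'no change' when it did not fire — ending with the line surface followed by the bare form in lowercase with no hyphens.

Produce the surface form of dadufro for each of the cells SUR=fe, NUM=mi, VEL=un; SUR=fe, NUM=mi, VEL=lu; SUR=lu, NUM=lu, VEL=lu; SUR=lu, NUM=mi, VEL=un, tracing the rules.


cell SUR=fe, NUM=mi, VEL=un:
underlying: dadufro-fu-o-ak
1. 0 -> i / C _ C: inserts after position(s) 5: dadufirofuoak
2. b -> p, d -> t, g -> k, v -> f, z -> s / _ #: no change
surface: dadufirofuoak

cell SUR=fe, NUM=mi, VEL=lu:
underlying: dadufro-fu-o-d
1. 0 -> i / C _ C: inserts after position(s) 5: dadufirofuod
2. b -> p, d -> t, g -> k, v -> f, z -> s / _ #: fires at position(s) 12: dadufirofuot
surface: dadufirofuot

cell SUR=lu, NUM=lu, VEL=lu:
underlying: dadufro-i-a-d
1. 0 -> i / C _ C: inserts after position(s) 5: dadufiroiad
2. b -> p, d -> t, g -> k, v -> f, z -> s / _ #: fires at position(s) 11: dadufiroiat
surface: dadufiroiat

cell SUR=lu, NUM=mi, VEL=un:
underlying: dadufro-i-o-ak
1. 0 -> i / C _ C: inserts after position(s) 5: dadufiroioak
2. b -> p, d -> t, g -> k, v -> f, z -> s / _ #: no change
surface: dadufiroioak
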